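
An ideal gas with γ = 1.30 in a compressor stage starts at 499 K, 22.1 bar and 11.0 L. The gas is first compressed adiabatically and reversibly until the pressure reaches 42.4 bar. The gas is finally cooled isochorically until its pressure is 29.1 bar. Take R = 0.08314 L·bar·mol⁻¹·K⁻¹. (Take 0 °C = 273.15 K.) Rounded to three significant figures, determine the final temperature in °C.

T₃ ≈ 125 °C

Adiabatic (γ = 1.30), T V^(γ−1) and P V^γ constant: T₂ = T₁·(P₂/P₁)^((γ−1)/γ) = 580.0 K; V₂ = V₁·(P₁/P₂)^(1/γ) = 6.664 L.
Isochoric, so P/T is constant: V₃ = V₂; T₃ = T₂·(P₃/P₂) = 398.0 K.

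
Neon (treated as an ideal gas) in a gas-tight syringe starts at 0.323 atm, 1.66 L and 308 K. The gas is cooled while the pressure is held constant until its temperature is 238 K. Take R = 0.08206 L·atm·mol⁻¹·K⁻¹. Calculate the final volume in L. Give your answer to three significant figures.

V₂ ≈ 1.28 L

P constant ⇒ V ∝ T: P₂ = P₁; V₂ = V₁·(T₂/T₁) = 1.283 L.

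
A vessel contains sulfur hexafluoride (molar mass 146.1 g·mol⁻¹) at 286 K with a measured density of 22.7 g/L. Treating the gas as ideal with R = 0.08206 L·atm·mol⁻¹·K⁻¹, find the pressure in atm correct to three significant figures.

ρ = PM/(RT) ⇒ P = ρRT/M = (22.7 × 0.08206 × 286.0) / 146.1

P ≈ 3.65 atm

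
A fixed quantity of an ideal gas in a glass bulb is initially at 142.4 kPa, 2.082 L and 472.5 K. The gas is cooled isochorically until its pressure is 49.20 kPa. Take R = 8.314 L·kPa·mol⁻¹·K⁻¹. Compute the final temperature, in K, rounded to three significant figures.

Isochoric, so P/T is constant: V₂ = V₁; T₂ = T₁·(P₂/P₁) = 163.3 K.

T₂ ≈ 163 K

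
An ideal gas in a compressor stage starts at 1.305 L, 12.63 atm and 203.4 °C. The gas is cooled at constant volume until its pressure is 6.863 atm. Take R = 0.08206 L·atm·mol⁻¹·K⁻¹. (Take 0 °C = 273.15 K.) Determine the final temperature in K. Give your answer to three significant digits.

T₂ ≈ 259 K

Convert: T₁ = 476.5 K.
V constant ⇒ P ∝ T: V₂ = V₁; T₂ = T₁·(P₂/P₁) = 259.0 K.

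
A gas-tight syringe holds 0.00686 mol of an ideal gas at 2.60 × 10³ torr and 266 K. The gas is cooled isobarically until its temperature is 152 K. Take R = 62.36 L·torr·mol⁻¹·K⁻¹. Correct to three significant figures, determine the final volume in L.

From PV = nRT: V₁ = nRT₁/P₁ = 0.04377 L.
P constant ⇒ V ∝ T: P₂ = P₁; V₂ = V₁·(T₂/T₁) = 0.02501 L.

V₂ ≈ 0.0250 L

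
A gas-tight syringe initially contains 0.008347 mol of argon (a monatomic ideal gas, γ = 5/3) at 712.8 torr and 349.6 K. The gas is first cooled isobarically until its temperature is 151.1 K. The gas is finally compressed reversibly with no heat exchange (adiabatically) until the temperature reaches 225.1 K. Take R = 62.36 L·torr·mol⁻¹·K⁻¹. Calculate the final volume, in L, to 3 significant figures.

V₃ ≈ 0.0607 L

From PV = nRT: V₁ = nRT₁/P₁ = 0.2553 L.
Isobaric, so V/T is constant: P₂ = P₁; V₂ = V₁·(T₂/T₁) = 0.1103 L.
Adiabatic (γ = 5/3), T V^(γ−1) and P V^γ constant: P₃ = P₂·(T₃/T₂)^(γ/(γ−1)) = 1931 torr; V₃ = V₂·(T₂/T₃)^(1/(γ−1)) = 0.06068 L.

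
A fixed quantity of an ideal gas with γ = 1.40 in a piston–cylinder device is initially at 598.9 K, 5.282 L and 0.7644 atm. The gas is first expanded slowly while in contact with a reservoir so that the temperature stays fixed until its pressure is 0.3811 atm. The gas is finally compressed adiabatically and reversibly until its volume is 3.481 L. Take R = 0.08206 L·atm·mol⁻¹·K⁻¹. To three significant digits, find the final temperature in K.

T constant ⇒ Boyle's law P V = const: T₂ = T₁; V₂ = V₁·(P₁/P₂) = 10.59 L.
Adiabatic (γ = 1.40), T V^(γ−1) and P V^γ constant: T₃ = T₂·(V₂/V₃)^(γ−1) = 934.8 K; P₃ = P₂·(V₂/V₃)^γ = 1.810 atm.

T₃ ≈ 935 K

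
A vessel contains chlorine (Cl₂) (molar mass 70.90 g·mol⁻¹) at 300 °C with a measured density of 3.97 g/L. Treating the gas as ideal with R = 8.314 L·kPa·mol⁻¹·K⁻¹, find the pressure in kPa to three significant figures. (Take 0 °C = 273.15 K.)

ρ = PM/(RT) ⇒ P = ρRT/M = (3.97 × 8.314 × 573.1) / 70.90

P ≈ 267 kPa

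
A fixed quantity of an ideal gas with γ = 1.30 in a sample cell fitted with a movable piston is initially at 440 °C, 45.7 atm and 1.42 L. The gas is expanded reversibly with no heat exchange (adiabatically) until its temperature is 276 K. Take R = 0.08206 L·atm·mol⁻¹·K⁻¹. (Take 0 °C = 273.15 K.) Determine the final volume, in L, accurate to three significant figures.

Convert: T₁ = 713.1 K.
Reversible adiabatic, γ = 1.30: P₂ = P₁·(T₂/T₁)^(γ/(γ−1)) = 0.7471 atm; V₂ = V₁·(T₁/T₂)^(1/(γ−1)) = 33.61 L.

V₂ ≈ 33.6 L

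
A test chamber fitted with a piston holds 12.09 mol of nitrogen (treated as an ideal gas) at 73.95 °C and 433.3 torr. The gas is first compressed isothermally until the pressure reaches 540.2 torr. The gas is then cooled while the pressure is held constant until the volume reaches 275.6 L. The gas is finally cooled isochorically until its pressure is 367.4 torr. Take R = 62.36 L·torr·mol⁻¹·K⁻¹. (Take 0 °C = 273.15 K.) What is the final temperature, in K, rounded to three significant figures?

T₄ ≈ 134 K

Convert: T₁ = 347.1 K.
From PV = nRT: V₁ = nRT₁/P₁ = 603.9 L.
Isothermal, so P V is constant: T₂ = T₁; V₂ = V₁·(P₁/P₂) = 484.4 L.
Isobaric, so V/T is constant: P₃ = P₂; T₃ = T₂·(V₃/V₂) = 197.5 K.
V constant ⇒ P ∝ T: V₄ = V₃; T₄ = T₃·(P₄/P₃) = 134.3 K.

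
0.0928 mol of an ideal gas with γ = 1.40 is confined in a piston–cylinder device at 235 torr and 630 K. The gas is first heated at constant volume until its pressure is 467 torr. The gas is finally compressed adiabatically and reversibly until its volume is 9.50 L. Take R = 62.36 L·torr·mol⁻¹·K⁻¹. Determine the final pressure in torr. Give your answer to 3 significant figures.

P₃ ≈ 928 torr

From PV = nRT: V₁ = nRT₁/P₁ = 15.51 L.
V constant ⇒ P ∝ T: V₂ = V₁; T₂ = T₁·(P₂/P₁) = 1252 K.
Reversible adiabatic, γ = 1.40: T₃ = T₂·(V₂/V₃)^(γ−1) = 1523 K; P₃ = P₂·(V₂/V₃)^γ = 927.9 torr.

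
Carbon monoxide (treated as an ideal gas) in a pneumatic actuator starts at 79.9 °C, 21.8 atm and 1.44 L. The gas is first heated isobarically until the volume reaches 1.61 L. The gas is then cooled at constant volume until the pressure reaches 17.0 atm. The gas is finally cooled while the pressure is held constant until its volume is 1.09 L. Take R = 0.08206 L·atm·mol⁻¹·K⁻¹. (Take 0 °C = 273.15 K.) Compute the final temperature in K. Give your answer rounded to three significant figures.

Convert: T₁ = 353.0 K.
P constant ⇒ V ∝ T: P₂ = P₁; T₂ = T₁·(V₂/V₁) = 394.7 K.
V constant ⇒ P ∝ T: V₃ = V₂; T₃ = T₂·(P₃/P₂) = 307.8 K.
Isobaric, so V/T is constant: P₄ = P₃; T₄ = T₃·(V₄/V₃) = 208.4 K.

T₄ ≈ 208 K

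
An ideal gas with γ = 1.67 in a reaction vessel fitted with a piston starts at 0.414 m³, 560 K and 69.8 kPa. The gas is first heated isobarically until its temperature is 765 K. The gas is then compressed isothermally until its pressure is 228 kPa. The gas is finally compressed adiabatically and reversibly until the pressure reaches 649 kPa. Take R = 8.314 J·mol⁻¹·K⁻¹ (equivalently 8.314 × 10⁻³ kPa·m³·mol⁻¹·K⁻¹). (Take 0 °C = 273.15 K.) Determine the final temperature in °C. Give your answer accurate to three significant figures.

P constant ⇒ V ∝ T: P₂ = P₁; V₂ = V₁·(T₂/T₁) = 0.5656 m³.
Isothermal, so P V is constant: T₃ = T₂; V₃ = V₂·(P₂/P₃) = 0.1731 m³.
Reversible adiabatic, γ = 1.67: T₄ = T₃·(P₄/P₃)^((γ−1)/γ) = 1164 K; V₄ = V₃·(P₃/P₄)^(1/γ) = 0.09254 m³.

T₄ ≈ 891 °C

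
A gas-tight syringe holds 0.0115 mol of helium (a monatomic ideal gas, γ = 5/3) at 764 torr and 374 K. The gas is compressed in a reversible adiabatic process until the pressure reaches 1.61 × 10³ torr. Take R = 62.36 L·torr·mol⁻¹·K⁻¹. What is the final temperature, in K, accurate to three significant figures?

T₂ ≈ 504 K

From PV = nRT: V₁ = nRT₁/P₁ = 0.3511 L.
Adiabatic (γ = 5/3), T V^(γ−1) and P V^γ constant: T₂ = T₁·(P₂/P₁)^((γ−1)/γ) = 503.9 K; V₂ = V₁·(P₁/P₂)^(1/γ) = 0.2245 L.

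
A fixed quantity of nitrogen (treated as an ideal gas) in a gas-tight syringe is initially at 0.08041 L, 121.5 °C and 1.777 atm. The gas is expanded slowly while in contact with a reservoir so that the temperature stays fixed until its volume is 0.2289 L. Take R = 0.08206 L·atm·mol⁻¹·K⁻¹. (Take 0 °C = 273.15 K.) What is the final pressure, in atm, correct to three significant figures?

Convert: T₁ = 394.6 K.
T constant ⇒ Boyle's law P V = const: T₂ = T₁; P₂ = P₁·(V₁/V₂) = 0.6242 atm.

P₂ ≈ 0.624 atm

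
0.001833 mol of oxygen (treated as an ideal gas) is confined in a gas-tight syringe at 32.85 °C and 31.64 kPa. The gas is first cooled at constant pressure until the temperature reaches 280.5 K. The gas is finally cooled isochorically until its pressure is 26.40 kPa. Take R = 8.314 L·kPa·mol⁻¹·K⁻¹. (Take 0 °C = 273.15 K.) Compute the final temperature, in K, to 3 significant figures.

Convert: T₁ = 306.0 K.
From PV = nRT: V₁ = nRT₁/P₁ = 0.1474 L.
Isobaric, so V/T is constant: P₂ = P₁; V₂ = V₁·(T₂/T₁) = 0.1351 L.
V constant ⇒ P ∝ T: V₃ = V₂; T₃ = T₂·(P₃/P₂) = 234.0 K.

T₃ ≈ 234 K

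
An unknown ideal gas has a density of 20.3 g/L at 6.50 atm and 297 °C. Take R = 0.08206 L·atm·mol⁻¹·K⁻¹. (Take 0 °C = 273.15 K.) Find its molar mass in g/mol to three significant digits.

ρ = PM/(RT) ⇒ M = ρRT/P = (20.3 × 0.08206 × 570.1) / 6.50

M ≈ 146 g/mol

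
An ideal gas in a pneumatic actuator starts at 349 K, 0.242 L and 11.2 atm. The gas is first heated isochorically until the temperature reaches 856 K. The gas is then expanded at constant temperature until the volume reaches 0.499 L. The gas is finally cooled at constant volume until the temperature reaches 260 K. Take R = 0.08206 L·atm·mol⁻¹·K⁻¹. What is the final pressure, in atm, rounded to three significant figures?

P₄ ≈ 4.05 atm

Isochoric, so P/T is constant: V₂ = V₁; P₂ = P₁·(T₂/T₁) = 27.47 atm.
T constant ⇒ Boyle's law P V = const: T₃ = T₂; P₃ = P₂·(V₂/V₃) = 13.32 atm.
V constant ⇒ P ∝ T: V₄ = V₃; P₄ = P₃·(T₄/T₃) = 4.047 atm.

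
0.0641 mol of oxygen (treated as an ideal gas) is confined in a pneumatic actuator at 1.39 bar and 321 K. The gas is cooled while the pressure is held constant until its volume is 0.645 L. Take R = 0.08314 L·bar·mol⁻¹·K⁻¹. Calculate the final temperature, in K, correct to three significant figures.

T₂ ≈ 168 K

From PV = nRT: V₁ = nRT₁/P₁ = 1.231 L.
P constant ⇒ V ∝ T: P₂ = P₁; T₂ = T₁·(V₂/V₁) = 168.2 K.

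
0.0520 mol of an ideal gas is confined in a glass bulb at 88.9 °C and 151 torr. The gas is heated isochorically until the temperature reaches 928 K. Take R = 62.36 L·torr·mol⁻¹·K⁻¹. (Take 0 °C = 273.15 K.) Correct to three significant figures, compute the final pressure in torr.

P₂ ≈ 387 torr

Convert: T₁ = 362.0 K.
From PV = nRT: V₁ = nRT₁/P₁ = 7.775 L.
Isochoric, so P/T is constant: V₂ = V₁; P₂ = P₁·(T₂/T₁) = 387.0 torr.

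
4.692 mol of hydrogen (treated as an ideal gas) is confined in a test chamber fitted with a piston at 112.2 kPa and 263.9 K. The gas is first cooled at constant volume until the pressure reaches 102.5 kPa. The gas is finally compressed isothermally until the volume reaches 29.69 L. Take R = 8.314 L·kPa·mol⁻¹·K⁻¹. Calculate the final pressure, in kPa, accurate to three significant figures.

P₃ ≈ 317 kPa

From PV = nRT: V₁ = nRT₁/P₁ = 91.75 L.
V constant ⇒ P ∝ T: V₂ = V₁; T₂ = T₁·(P₂/P₁) = 241.1 K.
Isothermal, so P V is constant: T₃ = T₂; P₃ = P₂·(V₂/V₃) = 316.8 kPa.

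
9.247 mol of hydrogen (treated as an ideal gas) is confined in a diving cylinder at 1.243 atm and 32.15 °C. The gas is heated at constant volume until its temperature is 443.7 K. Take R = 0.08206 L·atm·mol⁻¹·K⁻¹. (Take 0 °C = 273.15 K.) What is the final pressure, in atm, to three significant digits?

Convert: T₁ = 305.3 K.
From PV = nRT: V₁ = nRT₁/P₁ = 186.4 L.
Isochoric, so P/T is constant: V₂ = V₁; P₂ = P₁·(T₂/T₁) = 1.806 atm.

P₂ ≈ 1.81 atm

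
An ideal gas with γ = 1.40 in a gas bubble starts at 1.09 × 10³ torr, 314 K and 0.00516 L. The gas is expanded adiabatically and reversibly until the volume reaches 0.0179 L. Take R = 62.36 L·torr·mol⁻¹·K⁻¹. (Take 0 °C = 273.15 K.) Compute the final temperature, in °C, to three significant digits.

Adiabatic (γ = 1.40), T V^(γ−1) and P V^γ constant: T₂ = T₁·(V₁/V₂)^(γ−1) = 190.9 K; P₂ = P₁·(V₁/V₂)^γ = 191.0 torr.

T₂ ≈ -82.2 °C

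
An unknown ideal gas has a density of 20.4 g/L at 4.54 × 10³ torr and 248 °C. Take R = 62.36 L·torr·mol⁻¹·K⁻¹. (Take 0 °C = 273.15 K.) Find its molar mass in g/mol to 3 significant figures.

ρ = PM/(RT) ⇒ M = ρRT/P = (20.4 × 62.36 × 521.1) / 4.54e+03

M ≈ 146 g/mol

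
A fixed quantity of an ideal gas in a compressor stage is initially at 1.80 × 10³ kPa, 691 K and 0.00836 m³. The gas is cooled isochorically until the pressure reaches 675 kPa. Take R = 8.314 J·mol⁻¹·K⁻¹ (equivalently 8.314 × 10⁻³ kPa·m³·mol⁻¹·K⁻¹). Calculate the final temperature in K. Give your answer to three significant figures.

T₂ ≈ 259 K

Isochoric, so P/T is constant: V₂ = V₁; T₂ = T₁·(P₂/P₁) = 259.1 K.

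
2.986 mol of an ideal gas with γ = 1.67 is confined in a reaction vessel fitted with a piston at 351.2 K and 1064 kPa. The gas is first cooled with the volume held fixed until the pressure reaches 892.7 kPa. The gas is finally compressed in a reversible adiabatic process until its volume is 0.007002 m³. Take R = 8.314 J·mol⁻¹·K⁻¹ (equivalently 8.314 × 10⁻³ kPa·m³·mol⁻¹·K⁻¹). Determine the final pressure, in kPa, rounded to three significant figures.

From PV = nRT: V₁ = nRT₁/P₁ = 0.008194 m³.
V constant ⇒ P ∝ T: V₂ = V₁; T₂ = T₁·(P₂/P₁) = 294.7 K.
Reversible adiabatic, γ = 1.67: T₃ = T₂·(V₂/V₃)^(γ−1) = 327.4 K; P₃ = P₂·(V₂/V₃)^γ = 1161 kPa.

P₃ ≈ 1.16e+03 kPa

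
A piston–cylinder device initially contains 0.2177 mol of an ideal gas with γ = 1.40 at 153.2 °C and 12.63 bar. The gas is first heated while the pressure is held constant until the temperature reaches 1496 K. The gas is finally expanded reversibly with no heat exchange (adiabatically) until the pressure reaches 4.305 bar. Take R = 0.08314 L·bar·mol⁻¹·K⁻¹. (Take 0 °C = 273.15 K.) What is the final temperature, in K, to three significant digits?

T₃ ≈ 1.10e+03 K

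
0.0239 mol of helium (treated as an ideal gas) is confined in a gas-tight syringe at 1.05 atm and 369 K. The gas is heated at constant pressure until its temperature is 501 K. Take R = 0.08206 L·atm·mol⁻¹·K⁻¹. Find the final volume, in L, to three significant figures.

V₂ ≈ 0.936 L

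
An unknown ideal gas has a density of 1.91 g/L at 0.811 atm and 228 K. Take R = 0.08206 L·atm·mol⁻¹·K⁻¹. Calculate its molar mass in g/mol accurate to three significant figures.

M ≈ 44.1 g/mol

ρ = PM/(RT) ⇒ M = ρRT/P = (1.91 × 0.08206 × 228.0) / 0.811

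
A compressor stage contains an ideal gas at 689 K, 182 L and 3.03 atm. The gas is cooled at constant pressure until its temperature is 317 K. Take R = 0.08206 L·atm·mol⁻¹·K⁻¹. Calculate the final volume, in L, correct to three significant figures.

P constant ⇒ V ∝ T: P₂ = P₁; V₂ = V₁·(T₂/T₁) = 83.74 L.

V₂ ≈ 83.7 L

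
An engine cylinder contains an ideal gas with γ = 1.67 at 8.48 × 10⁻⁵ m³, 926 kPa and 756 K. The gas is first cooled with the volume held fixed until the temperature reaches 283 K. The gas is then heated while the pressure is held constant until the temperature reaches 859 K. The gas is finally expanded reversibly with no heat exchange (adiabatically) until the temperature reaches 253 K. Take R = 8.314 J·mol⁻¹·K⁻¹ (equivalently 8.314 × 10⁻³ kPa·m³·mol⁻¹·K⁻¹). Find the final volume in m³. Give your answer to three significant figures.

Isochoric, so P/T is constant: V₂ = V₁; P₂ = P₁·(T₂/T₁) = 346.6 kPa.
P constant ⇒ V ∝ T: P₃ = P₂; V₃ = V₂·(T₃/T₂) = 0.0002574 m³.
Adiabatic (γ = 1.67), T V^(γ−1) and P V^γ constant: P₄ = P₃·(T₄/T₃)^(γ/(γ−1)) = 16.47 kPa; V₄ = V₃·(T₃/T₄)^(1/(γ−1)) = 0.001596 m³.

V₄ ≈ 0.00160 m³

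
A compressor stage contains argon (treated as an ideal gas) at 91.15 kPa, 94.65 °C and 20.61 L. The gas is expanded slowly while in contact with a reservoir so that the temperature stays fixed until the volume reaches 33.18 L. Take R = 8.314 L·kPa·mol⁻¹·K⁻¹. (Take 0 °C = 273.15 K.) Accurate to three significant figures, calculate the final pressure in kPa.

Convert: T₁ = 367.8 K.
Isothermal, so P V is constant: T₂ = T₁; P₂ = P₁·(V₁/V₂) = 56.62 kPa.

P₂ ≈ 56.6 kPa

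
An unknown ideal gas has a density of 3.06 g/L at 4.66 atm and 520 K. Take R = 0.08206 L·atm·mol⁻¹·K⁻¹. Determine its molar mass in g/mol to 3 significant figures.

ρ = PM/(RT) ⇒ M = ρRT/P = (3.06 × 0.08206 × 520.0) / 4.66

M ≈ 28.0 g/mol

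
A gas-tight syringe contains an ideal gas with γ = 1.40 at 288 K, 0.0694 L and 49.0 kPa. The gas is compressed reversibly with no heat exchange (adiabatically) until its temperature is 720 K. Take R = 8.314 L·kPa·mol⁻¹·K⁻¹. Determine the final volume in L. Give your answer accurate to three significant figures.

V₂ ≈ 0.00702 L

Reversible adiabatic, γ = 1.40: P₂ = P₁·(T₂/T₁)^(γ/(γ−1)) = 1211 kPa; V₂ = V₁·(T₁/T₂)^(1/(γ−1)) = 0.007023 L.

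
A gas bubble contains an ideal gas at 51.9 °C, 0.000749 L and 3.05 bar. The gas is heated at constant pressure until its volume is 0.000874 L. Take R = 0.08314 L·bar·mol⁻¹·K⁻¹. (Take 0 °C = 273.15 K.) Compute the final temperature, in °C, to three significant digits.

T₂ ≈ 106 °C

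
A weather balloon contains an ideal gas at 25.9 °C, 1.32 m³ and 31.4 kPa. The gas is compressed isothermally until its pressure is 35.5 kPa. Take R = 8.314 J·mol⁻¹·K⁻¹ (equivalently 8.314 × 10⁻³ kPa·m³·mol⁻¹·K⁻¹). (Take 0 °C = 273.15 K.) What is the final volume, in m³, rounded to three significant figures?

V₂ ≈ 1.17 m³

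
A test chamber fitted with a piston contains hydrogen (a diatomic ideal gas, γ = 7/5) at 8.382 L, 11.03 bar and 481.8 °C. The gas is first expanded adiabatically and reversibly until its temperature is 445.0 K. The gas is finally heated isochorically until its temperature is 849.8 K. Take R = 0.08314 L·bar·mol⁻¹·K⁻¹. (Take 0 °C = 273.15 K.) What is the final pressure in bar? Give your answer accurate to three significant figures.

P₃ ≈ 3.31 bar

Convert: T₁ = 755.0 K.
Reversible adiabatic, γ = 7/5: P₂ = P₁·(T₂/T₁)^(γ/(γ−1)) = 1.734 bar; V₂ = V₁·(T₁/T₂)^(1/(γ−1)) = 31.42 L.
V constant ⇒ P ∝ T: V₃ = V₂; P₃ = P₂·(T₃/T₂) = 3.312 bar.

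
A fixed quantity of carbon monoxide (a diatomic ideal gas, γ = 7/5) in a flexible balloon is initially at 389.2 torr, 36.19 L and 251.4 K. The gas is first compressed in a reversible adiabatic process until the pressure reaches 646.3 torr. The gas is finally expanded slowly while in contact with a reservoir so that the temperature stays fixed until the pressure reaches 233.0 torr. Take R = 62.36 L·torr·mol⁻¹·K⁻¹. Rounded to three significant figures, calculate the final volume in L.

Reversible adiabatic, γ = 7/5: T₂ = T₁·(P₂/P₁)^((γ−1)/γ) = 290.6 K; V₂ = V₁·(P₁/P₂)^(1/γ) = 25.19 L.
Isothermal, so P V is constant: T₃ = T₂; V₃ = V₂·(P₂/P₃) = 69.88 L.

V₃ ≈ 69.9 L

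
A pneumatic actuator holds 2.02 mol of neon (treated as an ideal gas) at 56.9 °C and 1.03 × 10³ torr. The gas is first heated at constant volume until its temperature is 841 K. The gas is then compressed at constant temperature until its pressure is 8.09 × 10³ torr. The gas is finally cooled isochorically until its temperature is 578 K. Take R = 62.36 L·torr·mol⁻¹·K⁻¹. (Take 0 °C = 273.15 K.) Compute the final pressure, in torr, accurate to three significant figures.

Convert: T₁ = 330.0 K.
From PV = nRT: V₁ = nRT₁/P₁ = 40.36 L.
V constant ⇒ P ∝ T: V₂ = V₁; P₂ = P₁·(T₂/T₁) = 2625 torr.
T constant ⇒ Boyle's law P V = const: T₃ = T₂; V₃ = V₂·(P₂/P₃) = 13.09 L.
V constant ⇒ P ∝ T: V₄ = V₃; P₄ = P₃·(T₄/T₃) = 5560 torr.

P₄ ≈ 5.56e+03 torr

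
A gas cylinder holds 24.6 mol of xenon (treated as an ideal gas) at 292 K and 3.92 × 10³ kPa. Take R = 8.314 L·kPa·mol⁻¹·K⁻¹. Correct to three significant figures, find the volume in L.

PV = nRT ⇒ V = nRT/P = (24.6 × 8.314 × 292) / 3.92e+03

V ≈ 15.2 L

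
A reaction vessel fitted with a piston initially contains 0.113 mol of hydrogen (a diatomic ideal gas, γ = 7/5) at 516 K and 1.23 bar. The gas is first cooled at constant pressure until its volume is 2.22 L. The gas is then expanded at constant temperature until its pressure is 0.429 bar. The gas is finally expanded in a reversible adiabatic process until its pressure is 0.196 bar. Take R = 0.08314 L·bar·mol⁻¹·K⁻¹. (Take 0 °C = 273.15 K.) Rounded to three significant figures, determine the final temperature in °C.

From PV = nRT: V₁ = nRT₁/P₁ = 3.941 L.
Isobaric, so V/T is constant: P₂ = P₁; T₂ = T₁·(V₂/V₁) = 290.6 K.
Isothermal, so P V is constant: T₃ = T₂; V₃ = V₂·(P₂/P₃) = 6.365 L.
Adiabatic (γ = 7/5), T V^(γ−1) and P V^γ constant: T₄ = T₃·(P₄/P₃)^((γ−1)/γ) = 232.4 K; V₄ = V₃·(P₃/P₄)^(1/γ) = 11.14 L.

T₄ ≈ -40.8 °C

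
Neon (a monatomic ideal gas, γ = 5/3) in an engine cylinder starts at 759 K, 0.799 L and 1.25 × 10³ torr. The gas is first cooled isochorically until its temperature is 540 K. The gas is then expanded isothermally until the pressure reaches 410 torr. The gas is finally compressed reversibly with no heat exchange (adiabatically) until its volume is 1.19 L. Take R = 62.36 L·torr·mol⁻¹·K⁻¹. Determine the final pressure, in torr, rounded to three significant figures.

P₄ ≈ 767 torr

V constant ⇒ P ∝ T: V₂ = V₁; P₂ = P₁·(T₂/T₁) = 889.3 torr.
T constant ⇒ Boyle's law P V = const: T₃ = T₂; V₃ = V₂·(P₂/P₃) = 1.733 L.
Adiabatic (γ = 5/3), T V^(γ−1) and P V^γ constant: T₄ = T₃·(V₃/V₄)^(γ−1) = 693.8 K; P₄ = P₃·(V₃/V₄)^γ = 767.2 torr.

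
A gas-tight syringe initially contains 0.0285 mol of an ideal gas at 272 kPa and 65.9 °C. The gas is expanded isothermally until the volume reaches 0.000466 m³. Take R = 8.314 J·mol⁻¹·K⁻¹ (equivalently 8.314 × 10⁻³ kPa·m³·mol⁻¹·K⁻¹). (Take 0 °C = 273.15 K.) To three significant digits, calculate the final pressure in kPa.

P₂ ≈ 172 kPa

Convert: T₁ = 339.0 K.
From PV = nRT: V₁ = nRT₁/P₁ = 0.0002954 m³.
Isothermal, so P V is constant: T₂ = T₁; P₂ = P₁·(V₁/V₂) = 172.4 kPa.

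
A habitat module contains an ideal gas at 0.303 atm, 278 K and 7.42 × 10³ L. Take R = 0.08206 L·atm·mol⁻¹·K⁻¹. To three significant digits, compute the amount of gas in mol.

n ≈ 98.6 mol

PV = nRT ⇒ n = PV/(RT) = (0.303 × 7.42e+03) / (0.08206 × 278)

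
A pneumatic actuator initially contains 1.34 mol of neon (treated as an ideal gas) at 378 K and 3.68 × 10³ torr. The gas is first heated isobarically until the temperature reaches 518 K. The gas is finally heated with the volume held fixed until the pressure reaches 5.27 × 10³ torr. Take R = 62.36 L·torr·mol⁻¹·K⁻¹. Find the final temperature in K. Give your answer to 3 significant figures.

T₃ ≈ 742 K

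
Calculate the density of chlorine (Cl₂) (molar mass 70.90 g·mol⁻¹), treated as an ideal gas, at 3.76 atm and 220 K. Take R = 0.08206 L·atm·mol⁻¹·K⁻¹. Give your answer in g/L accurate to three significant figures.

ρ ≈ 14.8 g/L

ρ = PM/(RT) = (3.76 × 70.90) / (0.08206 × 220.0)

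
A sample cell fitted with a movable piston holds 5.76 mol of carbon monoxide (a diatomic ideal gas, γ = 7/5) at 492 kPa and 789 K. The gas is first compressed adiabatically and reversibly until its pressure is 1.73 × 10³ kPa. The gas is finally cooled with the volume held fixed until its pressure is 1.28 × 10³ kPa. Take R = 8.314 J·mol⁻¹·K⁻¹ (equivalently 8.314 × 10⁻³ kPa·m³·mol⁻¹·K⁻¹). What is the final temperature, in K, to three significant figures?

From PV = nRT: V₁ = nRT₁/P₁ = 0.07680 m³.
Reversible adiabatic, γ = 7/5: T₂ = T₁·(P₂/P₁)^((γ−1)/γ) = 1130 K; V₂ = V₁·(P₁/P₂)^(1/γ) = 0.03128 m³.
V constant ⇒ P ∝ T: V₃ = V₂; T₃ = T₂·(P₃/P₂) = 836.1 K.

T₃ ≈ 836 K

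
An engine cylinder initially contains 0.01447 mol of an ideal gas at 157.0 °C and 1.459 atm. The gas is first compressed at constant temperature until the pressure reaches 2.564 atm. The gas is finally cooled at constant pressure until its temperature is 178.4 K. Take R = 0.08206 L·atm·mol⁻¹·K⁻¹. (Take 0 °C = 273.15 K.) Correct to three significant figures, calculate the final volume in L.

Convert: T₁ = 430.1 K.
From PV = nRT: V₁ = nRT₁/P₁ = 0.3501 L.
T constant ⇒ Boyle's law P V = const: T₂ = T₁; V₂ = V₁·(P₁/P₂) = 0.1992 L.
P constant ⇒ V ∝ T: P₃ = P₂; V₃ = V₂·(T₃/T₂) = 0.08262 L.

V₃ ≈ 0.0826 L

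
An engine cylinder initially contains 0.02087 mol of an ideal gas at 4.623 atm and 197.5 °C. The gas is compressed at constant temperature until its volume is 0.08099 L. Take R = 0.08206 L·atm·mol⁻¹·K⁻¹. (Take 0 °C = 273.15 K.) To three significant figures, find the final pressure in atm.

P₂ ≈ 9.95 atm

Convert: T₁ = 470.6 K.
From PV = nRT: V₁ = nRT₁/P₁ = 0.1744 L.
Isothermal, so P V is constant: T₂ = T₁; P₂ = P₁·(V₁/V₂) = 9.952 atm.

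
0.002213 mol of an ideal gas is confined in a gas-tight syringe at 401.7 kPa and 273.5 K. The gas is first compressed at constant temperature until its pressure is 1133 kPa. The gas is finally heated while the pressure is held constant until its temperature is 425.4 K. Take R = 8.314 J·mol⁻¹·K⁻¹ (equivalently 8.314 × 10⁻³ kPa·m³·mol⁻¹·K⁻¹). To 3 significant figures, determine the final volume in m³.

V₃ ≈ 6.91e-06 m³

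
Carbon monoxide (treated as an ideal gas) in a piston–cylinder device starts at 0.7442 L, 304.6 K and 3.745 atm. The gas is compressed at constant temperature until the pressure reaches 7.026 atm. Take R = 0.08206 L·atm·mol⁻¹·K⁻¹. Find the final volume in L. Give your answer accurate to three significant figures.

Isothermal, so P V is constant: T₂ = T₁; V₂ = V₁·(P₁/P₂) = 0.3967 L.

V₂ ≈ 0.397 L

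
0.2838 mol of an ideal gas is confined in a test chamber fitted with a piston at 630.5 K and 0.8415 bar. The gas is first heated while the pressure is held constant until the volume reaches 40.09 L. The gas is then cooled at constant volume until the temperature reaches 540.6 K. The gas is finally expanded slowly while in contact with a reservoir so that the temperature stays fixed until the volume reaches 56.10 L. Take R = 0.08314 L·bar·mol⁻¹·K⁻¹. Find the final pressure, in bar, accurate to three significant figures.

P₄ ≈ 0.227 bar

From PV = nRT: V₁ = nRT₁/P₁ = 17.68 L.
P constant ⇒ V ∝ T: P₂ = P₁; T₂ = T₁·(V₂/V₁) = 1430 K.
V constant ⇒ P ∝ T: V₃ = V₂; P₃ = P₂·(T₃/T₂) = 0.3182 bar.
T constant ⇒ Boyle's law P V = const: T₄ = T₃; P₄ = P₃·(V₃/V₄) = 0.2274 bar.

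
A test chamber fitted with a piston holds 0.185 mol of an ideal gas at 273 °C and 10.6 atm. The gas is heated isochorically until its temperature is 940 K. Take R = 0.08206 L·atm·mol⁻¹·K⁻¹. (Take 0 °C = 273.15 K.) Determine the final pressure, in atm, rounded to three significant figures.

P₂ ≈ 18.2 atm

Convert: T₁ = 546.1 K.
From PV = nRT: V₁ = nRT₁/P₁ = 0.7822 L.
Isochoric, so P/T is constant: V₂ = V₁; P₂ = P₁·(T₂/T₁) = 18.24 atm.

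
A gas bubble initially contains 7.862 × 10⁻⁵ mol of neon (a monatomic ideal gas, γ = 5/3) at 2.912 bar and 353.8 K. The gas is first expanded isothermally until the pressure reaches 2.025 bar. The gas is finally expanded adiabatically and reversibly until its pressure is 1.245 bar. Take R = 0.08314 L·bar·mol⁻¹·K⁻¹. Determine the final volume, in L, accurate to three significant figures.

From PV = nRT: V₁ = nRT₁/P₁ = 0.0007942 L.
Isothermal, so P V is constant: T₂ = T₁; V₂ = V₁·(P₁/P₂) = 0.001142 L.
Adiabatic (γ = 5/3), T V^(γ−1) and P V^γ constant: T₃ = T₂·(P₃/P₂)^((γ−1)/γ) = 291.2 K; V₃ = V₂·(P₂/P₃)^(1/γ) = 0.001529 L.

V₃ ≈ 0.00153 L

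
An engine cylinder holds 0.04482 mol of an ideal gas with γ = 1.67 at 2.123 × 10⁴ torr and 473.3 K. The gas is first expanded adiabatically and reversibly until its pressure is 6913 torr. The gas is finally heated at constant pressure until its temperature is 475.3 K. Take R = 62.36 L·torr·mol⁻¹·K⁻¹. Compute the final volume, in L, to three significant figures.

V₃ ≈ 0.192 L

From PV = nRT: V₁ = nRT₁/P₁ = 0.06231 L.
Reversible adiabatic, γ = 1.67: T₂ = T₁·(P₂/P₁)^((γ−1)/γ) = 301.7 K; V₂ = V₁·(P₁/P₂)^(1/γ) = 0.1220 L.
P constant ⇒ V ∝ T: P₃ = P₂; V₃ = V₂·(T₃/T₂) = 0.1922 L.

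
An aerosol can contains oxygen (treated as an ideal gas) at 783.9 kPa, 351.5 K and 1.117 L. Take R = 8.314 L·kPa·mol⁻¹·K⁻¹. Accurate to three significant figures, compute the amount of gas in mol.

n ≈ 0.300 mol

PV = nRT ⇒ n = PV/(RT) = (783.9 × 1.117) / (8.314 × 351.5)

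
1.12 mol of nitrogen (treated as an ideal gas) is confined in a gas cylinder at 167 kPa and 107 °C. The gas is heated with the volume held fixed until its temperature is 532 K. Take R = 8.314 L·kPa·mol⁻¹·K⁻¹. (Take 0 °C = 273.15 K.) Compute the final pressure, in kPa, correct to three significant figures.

P₂ ≈ 234 kPa

Convert: T₁ = 380.1 K.
From PV = nRT: V₁ = nRT₁/P₁ = 21.20 L.
Isochoric, so P/T is constant: V₂ = V₁; P₂ = P₁·(T₂/T₁) = 233.7 kPa.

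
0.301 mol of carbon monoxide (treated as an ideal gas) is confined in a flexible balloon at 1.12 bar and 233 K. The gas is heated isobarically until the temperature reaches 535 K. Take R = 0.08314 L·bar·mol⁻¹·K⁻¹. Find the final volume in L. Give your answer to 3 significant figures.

V₂ ≈ 12.0 L

From PV = nRT: V₁ = nRT₁/P₁ = 5.206 L.
P constant ⇒ V ∝ T: P₂ = P₁; V₂ = V₁·(T₂/T₁) = 11.95 L.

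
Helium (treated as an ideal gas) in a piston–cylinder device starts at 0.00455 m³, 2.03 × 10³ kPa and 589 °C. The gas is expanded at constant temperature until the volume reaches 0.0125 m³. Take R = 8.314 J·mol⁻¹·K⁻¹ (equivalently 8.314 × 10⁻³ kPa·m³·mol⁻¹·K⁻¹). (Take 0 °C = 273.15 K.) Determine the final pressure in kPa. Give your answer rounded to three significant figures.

P₂ ≈ 739 kPa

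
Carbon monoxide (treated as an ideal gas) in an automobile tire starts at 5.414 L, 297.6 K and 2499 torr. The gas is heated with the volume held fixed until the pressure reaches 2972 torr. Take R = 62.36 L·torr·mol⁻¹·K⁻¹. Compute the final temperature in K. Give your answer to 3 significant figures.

Isochoric, so P/T is constant: V₂ = V₁; T₂ = T₁·(P₂/P₁) = 353.9 K.

T₂ ≈ 354 K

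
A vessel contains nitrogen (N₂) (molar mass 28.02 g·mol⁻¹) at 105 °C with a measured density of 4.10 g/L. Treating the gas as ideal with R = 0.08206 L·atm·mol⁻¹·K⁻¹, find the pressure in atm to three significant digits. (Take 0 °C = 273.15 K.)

P ≈ 4.54 atm

ρ = PM/(RT) ⇒ P = ρRT/M = (4.10 × 0.08206 × 378.1) / 28.02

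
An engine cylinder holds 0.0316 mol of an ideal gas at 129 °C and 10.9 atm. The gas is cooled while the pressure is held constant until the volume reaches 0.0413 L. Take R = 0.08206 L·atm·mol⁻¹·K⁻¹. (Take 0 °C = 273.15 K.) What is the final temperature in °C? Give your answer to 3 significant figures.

T₂ ≈ -99.5 °C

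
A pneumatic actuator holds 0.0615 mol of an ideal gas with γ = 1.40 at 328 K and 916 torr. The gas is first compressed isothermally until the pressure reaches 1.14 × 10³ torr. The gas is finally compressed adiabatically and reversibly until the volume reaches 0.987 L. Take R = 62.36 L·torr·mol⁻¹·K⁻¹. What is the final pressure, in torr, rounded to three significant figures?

P₃ ≈ 1.33e+03 torr

From PV = nRT: V₁ = nRT₁/P₁ = 1.373 L.
Isothermal, so P V is constant: T₂ = T₁; V₂ = V₁·(P₁/P₂) = 1.103 L.
Adiabatic (γ = 1.40), T V^(γ−1) and P V^γ constant: T₃ = T₂·(V₂/V₃)^(γ−1) = 343.0 K; P₃ = P₂·(V₂/V₃)^γ = 1333 torr.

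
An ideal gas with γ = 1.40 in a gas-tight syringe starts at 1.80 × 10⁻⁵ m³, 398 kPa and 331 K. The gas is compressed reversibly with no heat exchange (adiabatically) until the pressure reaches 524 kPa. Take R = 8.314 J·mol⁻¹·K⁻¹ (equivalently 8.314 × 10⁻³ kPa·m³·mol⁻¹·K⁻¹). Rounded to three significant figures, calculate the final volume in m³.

Reversible adiabatic, γ = 1.40: T₂ = T₁·(P₂/P₁)^((γ−1)/γ) = 358.1 K; V₂ = V₁·(P₁/P₂)^(1/γ) = 1.479e-05 m³.

V₂ ≈ 1.48e-05 m³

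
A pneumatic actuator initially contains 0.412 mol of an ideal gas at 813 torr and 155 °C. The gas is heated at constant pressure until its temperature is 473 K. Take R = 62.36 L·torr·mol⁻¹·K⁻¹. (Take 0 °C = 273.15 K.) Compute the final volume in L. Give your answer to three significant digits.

V₂ ≈ 14.9 L

Convert: T₁ = 428.1 K.
From PV = nRT: V₁ = nRT₁/P₁ = 13.53 L.
Isobaric, so V/T is constant: P₂ = P₁; V₂ = V₁·(T₂/T₁) = 14.95 L.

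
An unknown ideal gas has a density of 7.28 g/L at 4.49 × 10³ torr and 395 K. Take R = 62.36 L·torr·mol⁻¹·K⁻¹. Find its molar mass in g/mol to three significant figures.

ρ = PM/(RT) ⇒ M = ρRT/P = (7.28 × 62.36 × 395.0) / 4.49e+03

M ≈ 39.9 g/mol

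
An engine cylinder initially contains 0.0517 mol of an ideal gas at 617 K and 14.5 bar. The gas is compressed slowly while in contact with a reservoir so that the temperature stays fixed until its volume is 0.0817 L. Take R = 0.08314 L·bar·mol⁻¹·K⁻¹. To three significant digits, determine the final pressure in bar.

From PV = nRT: V₁ = nRT₁/P₁ = 0.1829 L.
T constant ⇒ Boyle's law P V = const: T₂ = T₁; P₂ = P₁·(V₁/V₂) = 32.46 bar.

P₂ ≈ 32.5 bar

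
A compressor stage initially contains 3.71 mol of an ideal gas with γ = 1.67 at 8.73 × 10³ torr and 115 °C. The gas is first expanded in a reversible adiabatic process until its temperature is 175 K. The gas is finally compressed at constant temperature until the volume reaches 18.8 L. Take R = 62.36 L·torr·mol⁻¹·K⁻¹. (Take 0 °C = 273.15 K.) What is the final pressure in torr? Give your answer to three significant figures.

Convert: T₁ = 388.1 K.
From PV = nRT: V₁ = nRT₁/P₁ = 10.29 L.
Reversible adiabatic, γ = 1.67: P₂ = P₁·(T₂/T₁)^(γ/(γ−1)) = 1199 torr; V₂ = V₁·(T₁/T₂)^(1/(γ−1)) = 33.78 L.
T constant ⇒ Boyle's law P V = const: T₃ = T₂; P₃ = P₂·(V₂/V₃) = 2154 torr.

P₃ ≈ 2.15e+03 torr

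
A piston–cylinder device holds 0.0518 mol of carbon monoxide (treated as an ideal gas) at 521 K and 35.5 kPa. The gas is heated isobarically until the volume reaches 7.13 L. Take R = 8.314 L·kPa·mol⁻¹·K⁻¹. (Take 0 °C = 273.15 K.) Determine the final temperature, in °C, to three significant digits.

T₂ ≈ 315 °C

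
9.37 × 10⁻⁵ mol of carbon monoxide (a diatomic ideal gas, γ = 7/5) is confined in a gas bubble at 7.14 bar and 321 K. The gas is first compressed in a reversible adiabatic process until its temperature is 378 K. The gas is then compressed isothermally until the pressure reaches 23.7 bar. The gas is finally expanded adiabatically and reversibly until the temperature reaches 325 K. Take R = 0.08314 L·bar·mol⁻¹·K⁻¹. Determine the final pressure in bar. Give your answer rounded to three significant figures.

From PV = nRT: V₁ = nRT₁/P₁ = 0.0003502 L.
Adiabatic (γ = 7/5), T V^(γ−1) and P V^γ constant: P₂ = P₁·(T₂/T₁)^(γ/(γ−1)) = 12.65 bar; V₂ = V₁·(T₁/T₂)^(1/(γ−1)) = 0.0002327 L.
T constant ⇒ Boyle's law P V = const: T₃ = T₂; V₃ = V₂·(P₂/P₃) = 0.0001242 L.
Adiabatic (γ = 7/5), T V^(γ−1) and P V^γ constant: P₄ = P₃·(T₄/T₃)^(γ/(γ−1)) = 13.97 bar; V₄ = V₃·(T₃/T₄)^(1/(γ−1)) = 0.0001813 L.

P₄ ≈ 14.0 bar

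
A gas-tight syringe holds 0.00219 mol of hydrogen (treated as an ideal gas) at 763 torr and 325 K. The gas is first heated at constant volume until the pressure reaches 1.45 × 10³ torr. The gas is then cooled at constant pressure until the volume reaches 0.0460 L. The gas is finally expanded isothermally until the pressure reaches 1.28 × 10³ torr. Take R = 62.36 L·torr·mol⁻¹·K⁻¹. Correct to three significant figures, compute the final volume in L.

From PV = nRT: V₁ = nRT₁/P₁ = 0.05817 L.
V constant ⇒ P ∝ T: V₂ = V₁; T₂ = T₁·(P₂/P₁) = 617.6 K.
Isobaric, so V/T is constant: P₃ = P₂; T₃ = T₂·(V₃/V₂) = 488.4 K.
T constant ⇒ Boyle's law P V = const: T₄ = T₃; V₄ = V₃·(P₃/P₄) = 0.05211 L.

V₄ ≈ 0.0521 L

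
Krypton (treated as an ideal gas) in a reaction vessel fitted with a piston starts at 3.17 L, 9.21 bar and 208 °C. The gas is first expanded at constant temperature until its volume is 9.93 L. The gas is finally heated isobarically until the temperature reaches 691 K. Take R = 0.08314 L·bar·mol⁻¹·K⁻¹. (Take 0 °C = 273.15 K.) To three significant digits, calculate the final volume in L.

V₃ ≈ 14.3 L

Convert: T₁ = 481.1 K.
T constant ⇒ Boyle's law P V = const: T₂ = T₁; P₂ = P₁·(V₁/V₂) = 2.940 bar.
P constant ⇒ V ∝ T: P₃ = P₂; V₃ = V₂·(T₃/T₂) = 14.26 L.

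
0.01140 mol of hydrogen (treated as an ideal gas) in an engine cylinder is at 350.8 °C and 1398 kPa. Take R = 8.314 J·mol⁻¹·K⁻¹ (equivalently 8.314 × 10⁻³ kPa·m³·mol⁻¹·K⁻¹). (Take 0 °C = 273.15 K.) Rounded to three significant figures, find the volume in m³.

Convert: T = 623.95 K.
PV = nRT ⇒ V = nRT/P = (0.01140 × 8.314 × 10⁻³ × 623.95) / 1398

V ≈ 4.23e-05 m³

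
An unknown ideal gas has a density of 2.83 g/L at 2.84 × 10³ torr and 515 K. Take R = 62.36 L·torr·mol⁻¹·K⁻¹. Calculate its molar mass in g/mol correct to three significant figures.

ρ = PM/(RT) ⇒ M = ρRT/P = (2.83 × 62.36 × 515.0) / 2.84e+03

M ≈ 32.0 g/mol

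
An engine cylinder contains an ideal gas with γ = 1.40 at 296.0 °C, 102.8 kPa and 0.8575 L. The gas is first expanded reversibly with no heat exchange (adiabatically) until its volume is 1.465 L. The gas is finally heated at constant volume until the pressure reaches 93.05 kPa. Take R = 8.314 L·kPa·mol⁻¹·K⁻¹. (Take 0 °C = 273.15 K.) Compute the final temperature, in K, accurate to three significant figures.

T₃ ≈ 880 K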